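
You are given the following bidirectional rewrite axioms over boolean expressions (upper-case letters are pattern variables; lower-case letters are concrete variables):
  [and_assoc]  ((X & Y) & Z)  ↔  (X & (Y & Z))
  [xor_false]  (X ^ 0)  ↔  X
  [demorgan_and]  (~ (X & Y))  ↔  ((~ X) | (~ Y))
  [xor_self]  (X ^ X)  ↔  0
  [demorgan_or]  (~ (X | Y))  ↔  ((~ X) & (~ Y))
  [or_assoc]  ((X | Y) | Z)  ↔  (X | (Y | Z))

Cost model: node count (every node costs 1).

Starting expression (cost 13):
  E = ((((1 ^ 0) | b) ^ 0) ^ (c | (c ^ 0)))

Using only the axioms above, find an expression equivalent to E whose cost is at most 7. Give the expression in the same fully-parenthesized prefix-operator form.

((1 | b) ^ (c | c))   [cost 7]

1. [xor_false →] (((1 ^ 0) | b) ^ 0)  →  ((1 ^ 0) | b);  E = (((1 ^ 0) | b) ^ (c | (c ^ 0)))
2. [xor_false →] (c ^ 0)  →  c;  E = (((1 ^ 0) | b) ^ (c | c))
3. [xor_false →] (1 ^ 0)  →  1;  cost 7 ≤ 7, done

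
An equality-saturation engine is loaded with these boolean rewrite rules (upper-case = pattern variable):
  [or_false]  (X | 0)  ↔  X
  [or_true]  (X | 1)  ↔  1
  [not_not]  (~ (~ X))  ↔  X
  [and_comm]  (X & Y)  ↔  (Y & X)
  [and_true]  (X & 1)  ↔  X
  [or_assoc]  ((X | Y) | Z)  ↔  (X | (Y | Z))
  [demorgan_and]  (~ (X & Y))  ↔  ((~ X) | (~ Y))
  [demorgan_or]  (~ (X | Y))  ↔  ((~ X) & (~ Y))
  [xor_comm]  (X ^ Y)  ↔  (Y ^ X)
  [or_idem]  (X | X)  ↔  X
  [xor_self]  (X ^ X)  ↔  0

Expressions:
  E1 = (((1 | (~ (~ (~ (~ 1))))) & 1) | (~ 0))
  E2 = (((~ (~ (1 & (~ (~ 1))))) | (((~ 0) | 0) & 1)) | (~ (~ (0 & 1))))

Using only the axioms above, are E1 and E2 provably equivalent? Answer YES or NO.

step 1: not_not (→) rewrites (~ (~ (~ 1))) into (~ 1), now (((1 | (~ (~ 1))) & 1) | (~ 0))
step 2: not_not (→) rewrites (~ (~ 1)) into 1, now (((1 | 1) & 1) | (~ 0))
step 3: or_idem (→) rewrites (1 | 1) into 1, now ((1 & 1) | (~ 0))
step 4: or_false (←) rewrites (~ 0) into ((~ 0) | 0), now ((1 & 1) | ((~ 0) | 0))
step 5: or_false (←) rewrites ((1 & 1) | ((~ 0) | 0)) into (((1 & 1) | ((~ 0) | 0)) | 0)
step 6: not_not (←) rewrites (1 & 1) into (~ (~ (1 & 1))), now (((~ (~ (1 & 1))) | ((~ 0) | 0)) | 0)
step 7: not_not (←) rewrites 0 into (~ (~ 0)), now (((~ (~ (1 & 1))) | ((~ 0) | 0)) | (~ (~ 0)))
step 8: and_true (←) rewrites 0 into (0 & 1), now (((~ (~ (1 & 1))) | ((~ 0) | 0)) | (~ (~ (0 & 1))))
step 9: and_true (←) rewrites ((~ 0) | 0) into (((~ 0) | 0) & 1), now (((~ (~ (1 & 1))) | (((~ 0) | 0) & 1)) | (~ (~ (0 & 1))))
step 10: not_not (←) rewrites 1 into (~ (~ 1)), which is E2

YES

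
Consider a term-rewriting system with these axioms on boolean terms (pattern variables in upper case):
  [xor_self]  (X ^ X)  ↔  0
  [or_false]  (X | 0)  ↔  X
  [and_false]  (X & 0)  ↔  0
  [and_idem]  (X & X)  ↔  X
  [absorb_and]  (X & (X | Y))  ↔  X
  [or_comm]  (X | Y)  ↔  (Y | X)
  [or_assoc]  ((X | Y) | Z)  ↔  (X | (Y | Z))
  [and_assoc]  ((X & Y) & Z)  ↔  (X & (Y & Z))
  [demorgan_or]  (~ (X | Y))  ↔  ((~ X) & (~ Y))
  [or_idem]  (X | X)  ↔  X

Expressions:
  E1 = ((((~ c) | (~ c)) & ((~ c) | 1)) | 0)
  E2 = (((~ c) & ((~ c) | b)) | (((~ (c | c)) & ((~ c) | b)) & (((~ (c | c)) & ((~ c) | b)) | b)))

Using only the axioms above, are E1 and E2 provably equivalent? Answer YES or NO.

step 1: or_false (→) rewrites ((((~ c) | (~ c)) & ((~ c) | 1)) | 0) into (((~ c) | (~ c)) & ((~ c) | 1))
step 2: or_idem (→) rewrites ((~ c) | (~ c)) into (~ c), now ((~ c) & ((~ c) | 1))
step 3: absorb_and (→) rewrites ((~ c) & ((~ c) | 1)) into (~ c)
step 4: absorb_and (←) rewrites (~ c) into ((~ c) & ((~ c) | b))
step 5: or_idem (←) rewrites ((~ c) & ((~ c) | b)) into (((~ c) & ((~ c) | b)) | ((~ c) & ((~ c) | b)))
step 6: or_idem (←) rewrites c into (c | c), now (((~ c) & ((~ c) | b)) | ((~ (c | c)) & ((~ c) | b)))
step 7: absorb_and (←) rewrites ((~ (c | c)) & ((~ c) | b)) into (((~ (c | c)) & ((~ c) | b)) & (((~ (c | c)) & ((~ c) | b)) | b)), which is E2

YES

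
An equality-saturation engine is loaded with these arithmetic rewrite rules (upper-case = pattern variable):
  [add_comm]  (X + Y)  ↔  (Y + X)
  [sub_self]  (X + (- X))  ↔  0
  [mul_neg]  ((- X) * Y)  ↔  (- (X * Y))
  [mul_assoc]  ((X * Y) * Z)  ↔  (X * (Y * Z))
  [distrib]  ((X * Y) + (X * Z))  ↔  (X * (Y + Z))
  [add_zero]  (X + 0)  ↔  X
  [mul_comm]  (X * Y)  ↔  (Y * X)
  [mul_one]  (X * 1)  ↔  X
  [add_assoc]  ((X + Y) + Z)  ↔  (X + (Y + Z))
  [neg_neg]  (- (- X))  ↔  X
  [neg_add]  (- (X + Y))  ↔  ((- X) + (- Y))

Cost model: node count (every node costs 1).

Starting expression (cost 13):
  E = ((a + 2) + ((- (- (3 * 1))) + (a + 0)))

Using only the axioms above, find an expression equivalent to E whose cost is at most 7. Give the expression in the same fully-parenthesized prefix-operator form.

((a + 2) + (3 + a))   [cost 7]

1. [mul_one →] (3 * 1)  →  3;  E = ((a + 2) + ((- (- 3)) + (a + 0)))
2. [neg_neg →] (- (- 3))  →  3;  E = ((a + 2) + (3 + (a + 0)))
3. [add_zero →] (a + 0)  →  a;  cost 7 ≤ 7, done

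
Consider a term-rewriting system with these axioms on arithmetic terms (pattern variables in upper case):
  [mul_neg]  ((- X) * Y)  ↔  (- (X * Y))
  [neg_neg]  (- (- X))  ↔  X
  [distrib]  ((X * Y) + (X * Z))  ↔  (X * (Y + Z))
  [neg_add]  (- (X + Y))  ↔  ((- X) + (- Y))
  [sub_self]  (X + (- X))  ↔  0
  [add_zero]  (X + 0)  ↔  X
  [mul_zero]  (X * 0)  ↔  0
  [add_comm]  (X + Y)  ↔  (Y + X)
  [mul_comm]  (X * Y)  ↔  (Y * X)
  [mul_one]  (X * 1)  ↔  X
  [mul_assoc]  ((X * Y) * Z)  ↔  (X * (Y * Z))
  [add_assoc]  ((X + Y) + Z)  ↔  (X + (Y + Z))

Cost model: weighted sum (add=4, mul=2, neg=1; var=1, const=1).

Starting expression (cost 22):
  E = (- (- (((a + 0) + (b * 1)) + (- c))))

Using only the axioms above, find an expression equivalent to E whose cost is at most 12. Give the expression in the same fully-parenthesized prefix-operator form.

step 1: add_zero (→) rewrites (a + 0) into a, now (- (- ((a + (b * 1)) + (- c))))
step 2: mul_one (→) rewrites (b * 1) into b, now (- (- ((a + b) + (- c))))
step 3: neg_neg (→) rewrites (- (- ((a + b) + (- c)))) into ((a + b) + (- c)), reaching cost 12 (bound 12)

((a + b) + (- c))   [cost 12]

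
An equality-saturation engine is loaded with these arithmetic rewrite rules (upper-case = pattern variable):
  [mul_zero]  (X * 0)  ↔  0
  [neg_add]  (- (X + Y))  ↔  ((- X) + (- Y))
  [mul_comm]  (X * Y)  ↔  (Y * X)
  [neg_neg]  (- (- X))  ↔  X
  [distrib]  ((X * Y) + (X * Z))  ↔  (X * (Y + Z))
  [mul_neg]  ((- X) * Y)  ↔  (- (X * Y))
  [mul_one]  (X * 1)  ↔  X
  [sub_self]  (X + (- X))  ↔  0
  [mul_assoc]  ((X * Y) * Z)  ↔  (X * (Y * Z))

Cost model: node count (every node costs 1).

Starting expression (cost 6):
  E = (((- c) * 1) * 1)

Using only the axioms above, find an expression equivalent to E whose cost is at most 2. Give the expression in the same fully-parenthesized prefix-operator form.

step 1: mul_one (→) rewrites (((- c) * 1) * 1) into ((- c) * 1)
step 2: mul_neg (→) rewrites ((- c) * 1) into (- (c * 1))
step 3: mul_one (→) rewrites (c * 1) into c, reaching cost 2 (bound 2)

(- c)   [cost 2]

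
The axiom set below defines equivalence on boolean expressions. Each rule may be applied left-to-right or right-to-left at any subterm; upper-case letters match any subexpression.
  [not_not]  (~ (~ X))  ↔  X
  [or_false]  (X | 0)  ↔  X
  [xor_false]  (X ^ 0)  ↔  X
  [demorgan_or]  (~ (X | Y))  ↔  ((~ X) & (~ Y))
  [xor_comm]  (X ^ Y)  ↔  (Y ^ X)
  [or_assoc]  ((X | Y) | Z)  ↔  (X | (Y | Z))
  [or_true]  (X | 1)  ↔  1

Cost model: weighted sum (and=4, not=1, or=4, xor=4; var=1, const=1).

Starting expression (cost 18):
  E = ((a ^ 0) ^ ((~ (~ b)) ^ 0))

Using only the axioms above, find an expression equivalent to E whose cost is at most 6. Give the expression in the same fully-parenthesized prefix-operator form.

step 1: xor_false (→) rewrites ((~ (~ b)) ^ 0) into (~ (~ b)), now ((a ^ 0) ^ (~ (~ b)))
step 2: not_not (→) rewrites (~ (~ b)) into b, now ((a ^ 0) ^ b)
step 3: xor_false (→) rewrites (a ^ 0) into a, reaching cost 6 (bound 6)

(a ^ b)   [cost 6]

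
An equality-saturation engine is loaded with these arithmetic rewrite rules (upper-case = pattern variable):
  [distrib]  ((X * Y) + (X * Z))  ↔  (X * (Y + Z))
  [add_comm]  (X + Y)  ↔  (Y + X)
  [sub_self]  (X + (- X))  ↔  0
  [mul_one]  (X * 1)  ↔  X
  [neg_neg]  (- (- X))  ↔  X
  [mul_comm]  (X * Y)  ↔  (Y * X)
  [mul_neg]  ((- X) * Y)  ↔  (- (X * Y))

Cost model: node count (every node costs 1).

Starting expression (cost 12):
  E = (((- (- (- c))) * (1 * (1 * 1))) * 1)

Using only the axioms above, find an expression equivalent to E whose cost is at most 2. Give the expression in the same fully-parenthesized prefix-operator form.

(- c)   [cost 2]

1. [neg_neg →] (- (- c))  →  c;  E = (((- c) * (1 * (1 * 1))) * 1)
2. [mul_one →] (1 * 1)  →  1;  E = (((- c) * (1 * 1)) * 1)
3. [mul_one →] (1 * 1)  →  1;  E = (((- c) * 1) * 1)
4. [mul_one →] (((- c) * 1) * 1)  →  ((- c) * 1)
5. [mul_one →] ((- c) * 1)  →  (- c);  cost 2 ≤ 2, done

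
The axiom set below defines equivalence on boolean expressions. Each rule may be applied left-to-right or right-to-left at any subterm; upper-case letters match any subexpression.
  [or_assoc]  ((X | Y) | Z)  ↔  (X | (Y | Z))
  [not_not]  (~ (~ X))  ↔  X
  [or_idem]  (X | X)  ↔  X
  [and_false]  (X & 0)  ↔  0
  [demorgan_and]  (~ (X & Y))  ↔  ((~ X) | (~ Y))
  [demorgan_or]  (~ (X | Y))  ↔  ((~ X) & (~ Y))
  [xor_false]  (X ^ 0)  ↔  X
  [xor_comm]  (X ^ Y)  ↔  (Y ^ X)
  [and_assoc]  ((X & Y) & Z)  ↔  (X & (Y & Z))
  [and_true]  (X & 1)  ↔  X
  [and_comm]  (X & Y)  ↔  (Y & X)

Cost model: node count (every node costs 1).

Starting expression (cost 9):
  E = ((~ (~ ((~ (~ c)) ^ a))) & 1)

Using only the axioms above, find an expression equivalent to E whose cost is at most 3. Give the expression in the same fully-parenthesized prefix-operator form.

1. [not_not →] (~ (~ ((~ (~ c)) ^ a)))  →  ((~ (~ c)) ^ a);  E = (((~ (~ c)) ^ a) & 1)
2. [not_not →] (~ (~ c))  →  c;  E = ((c ^ a) & 1)
3. [and_true →] ((c ^ a) & 1)  →  (c ^ a);  cost 3 ≤ 3, done

(c ^ a)   [cost 3]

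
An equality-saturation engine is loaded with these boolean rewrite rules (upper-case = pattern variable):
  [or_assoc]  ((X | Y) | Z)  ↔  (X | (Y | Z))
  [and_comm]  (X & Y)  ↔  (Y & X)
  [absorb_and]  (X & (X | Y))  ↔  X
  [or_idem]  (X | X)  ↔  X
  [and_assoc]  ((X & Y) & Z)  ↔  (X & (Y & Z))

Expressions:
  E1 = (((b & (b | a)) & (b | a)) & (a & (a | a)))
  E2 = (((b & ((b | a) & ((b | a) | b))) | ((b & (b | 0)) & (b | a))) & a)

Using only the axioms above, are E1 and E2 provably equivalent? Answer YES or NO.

(1) (b & (b | a))  =[absorb_and →]=  b    ⊢ ((b & (b | a)) & (a & (a | a)))
(2) (a & (a | a))  =[absorb_and →]=  a    ⊢ ((b & (b | a)) & a)
(3) (b & (b | a))  =[absorb_and →]=  b    ⊢ (b & a)
(4) b  =[or_idem ←]=  (b | b)    ⊢ ((b | b) & a)
(5) b  =[absorb_and ←]=  (b & (b | a))    ⊢ ((b | (b & (b | a))) & a)
(6) b  =[absorb_and ←]=  (b & (b | 0))    ⊢ ((b | ((b & (b | 0)) & (b | a))) & a)
(7) b  =[absorb_and ←]=  (b & (b | a))    ⊢ (((b & (b | a)) | ((b & (b | 0)) & (b | a))) & a)
(8) (b | a)  =[absorb_and ←]=  ((b | a) & ((b | a) | b))    ⊢ E2

YES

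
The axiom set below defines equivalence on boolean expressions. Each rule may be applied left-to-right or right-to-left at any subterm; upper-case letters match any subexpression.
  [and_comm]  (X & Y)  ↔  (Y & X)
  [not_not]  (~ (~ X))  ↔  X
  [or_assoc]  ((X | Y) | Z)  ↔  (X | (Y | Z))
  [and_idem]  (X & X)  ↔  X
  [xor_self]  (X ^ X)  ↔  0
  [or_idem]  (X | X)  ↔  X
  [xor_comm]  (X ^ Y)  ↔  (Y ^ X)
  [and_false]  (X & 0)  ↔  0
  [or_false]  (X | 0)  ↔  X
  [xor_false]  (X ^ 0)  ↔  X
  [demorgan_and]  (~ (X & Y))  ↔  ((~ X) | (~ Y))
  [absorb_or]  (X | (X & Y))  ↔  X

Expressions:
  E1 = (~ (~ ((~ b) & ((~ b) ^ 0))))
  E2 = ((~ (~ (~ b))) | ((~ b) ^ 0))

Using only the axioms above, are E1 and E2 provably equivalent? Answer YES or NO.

YES

step 1: not_not (→) rewrites (~ (~ ((~ b) & ((~ b) ^ 0)))) into ((~ b) & ((~ b) ^ 0))
step 2: xor_false (→) rewrites ((~ b) ^ 0) into (~ b), now ((~ b) & (~ b))
step 3: and_idem (→) rewrites ((~ b) & (~ b)) into (~ b)
step 4: or_idem (←) rewrites (~ b) into ((~ b) | (~ b))
step 5: not_not (←) rewrites (~ b) into (~ (~ (~ b))), now ((~ (~ (~ b))) | (~ b))
step 6: xor_false (←) rewrites (~ b) into ((~ b) ^ 0), which is E2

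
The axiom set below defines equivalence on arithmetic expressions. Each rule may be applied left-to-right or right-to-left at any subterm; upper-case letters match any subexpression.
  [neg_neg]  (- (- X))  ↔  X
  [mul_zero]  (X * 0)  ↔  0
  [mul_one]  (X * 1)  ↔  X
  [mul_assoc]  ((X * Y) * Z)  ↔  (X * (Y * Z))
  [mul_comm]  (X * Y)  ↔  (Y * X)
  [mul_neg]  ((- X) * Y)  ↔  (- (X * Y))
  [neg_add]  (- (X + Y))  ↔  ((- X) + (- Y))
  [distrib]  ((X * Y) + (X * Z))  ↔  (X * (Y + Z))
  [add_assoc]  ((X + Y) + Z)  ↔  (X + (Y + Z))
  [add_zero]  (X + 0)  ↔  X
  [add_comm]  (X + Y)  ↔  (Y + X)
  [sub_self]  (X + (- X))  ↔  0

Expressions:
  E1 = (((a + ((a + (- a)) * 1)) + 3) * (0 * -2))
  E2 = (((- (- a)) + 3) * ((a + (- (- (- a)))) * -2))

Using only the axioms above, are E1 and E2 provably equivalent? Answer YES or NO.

(1) (a + (- a))  =[sub_self →]=  0    ⊢ (((a + (0 * 1)) + 3) * (0 * -2))
(2) (0 * 1)  =[mul_one →]=  0    ⊢ (((a + 0) + 3) * (0 * -2))
(3) (a + 0)  =[add_zero →]=  a    ⊢ ((a + 3) * (0 * -2))
(4) 0  =[sub_self ←]=  (a + (- a))    ⊢ ((a + 3) * ((a + (- a)) * -2))
(5) a  =[neg_neg ←]=  (- (- a))    ⊢ (((- (- a)) + 3) * ((a + (- a)) * -2))
(6) (- a)  =[neg_neg ←]=  (- (- (- a)))    ⊢ E2

YES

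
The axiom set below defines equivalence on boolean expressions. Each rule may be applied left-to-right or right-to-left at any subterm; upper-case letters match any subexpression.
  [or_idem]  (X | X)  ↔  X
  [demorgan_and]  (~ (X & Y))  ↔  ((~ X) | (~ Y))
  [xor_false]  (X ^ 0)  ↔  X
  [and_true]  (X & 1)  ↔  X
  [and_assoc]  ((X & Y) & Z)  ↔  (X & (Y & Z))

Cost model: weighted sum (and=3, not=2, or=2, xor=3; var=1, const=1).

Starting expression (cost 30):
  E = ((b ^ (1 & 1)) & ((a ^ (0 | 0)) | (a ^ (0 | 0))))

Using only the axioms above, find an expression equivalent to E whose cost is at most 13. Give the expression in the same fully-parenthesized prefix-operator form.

((b ^ 1) & (a ^ 0))   [cost 13]

(1) (1 & 1)  =[and_true →]=  1    ⊢ ((b ^ 1) & ((a ^ (0 | 0)) | (a ^ (0 | 0))))
(2) ((a ^ (0 | 0)) | (a ^ (0 | 0)))  =[or_idem →]=  (a ^ (0 | 0))    ⊢ ((b ^ 1) & (a ^ (0 | 0)))
(3) (0 | 0)  =[or_idem →]=  0    ⊢ cost 13, within 13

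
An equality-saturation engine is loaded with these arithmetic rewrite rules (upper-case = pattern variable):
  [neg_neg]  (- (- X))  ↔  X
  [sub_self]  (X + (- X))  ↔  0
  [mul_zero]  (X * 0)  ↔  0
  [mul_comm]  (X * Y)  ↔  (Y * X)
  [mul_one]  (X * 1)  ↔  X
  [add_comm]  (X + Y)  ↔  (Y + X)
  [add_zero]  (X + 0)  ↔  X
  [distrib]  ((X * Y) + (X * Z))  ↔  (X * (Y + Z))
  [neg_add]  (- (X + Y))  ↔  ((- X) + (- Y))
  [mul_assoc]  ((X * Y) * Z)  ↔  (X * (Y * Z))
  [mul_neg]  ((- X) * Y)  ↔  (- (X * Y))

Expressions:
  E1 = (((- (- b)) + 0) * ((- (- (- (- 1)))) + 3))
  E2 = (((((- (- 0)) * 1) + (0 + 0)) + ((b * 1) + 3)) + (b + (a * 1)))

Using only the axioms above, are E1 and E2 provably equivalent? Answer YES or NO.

NO

Every axiom is a valid identity, so a rewrite proof would force E1 and E2 to agree under every assignment.
At a=0, b=0: E1 = 0 but E2 = 3; they differ, so no derivation exists.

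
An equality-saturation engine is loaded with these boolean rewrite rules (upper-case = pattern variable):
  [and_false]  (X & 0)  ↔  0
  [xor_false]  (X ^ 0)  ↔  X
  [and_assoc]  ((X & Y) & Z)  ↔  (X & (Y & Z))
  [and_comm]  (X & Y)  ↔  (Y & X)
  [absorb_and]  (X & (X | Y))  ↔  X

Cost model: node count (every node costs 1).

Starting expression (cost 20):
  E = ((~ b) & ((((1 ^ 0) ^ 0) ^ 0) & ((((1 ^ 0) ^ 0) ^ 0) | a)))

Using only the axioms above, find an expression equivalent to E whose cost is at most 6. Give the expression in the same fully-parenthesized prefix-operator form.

(1) ((((1 ^ 0) ^ 0) ^ 0) & ((((1 ^ 0) ^ 0) ^ 0) | a))  =[absorb_and →]=  (((1 ^ 0) ^ 0) ^ 0)    ⊢ ((~ b) & (((1 ^ 0) ^ 0) ^ 0))
(2) (1 ^ 0)  =[xor_false →]=  1    ⊢ ((~ b) & ((1 ^ 0) ^ 0))
(3) (1 ^ 0)  =[xor_false →]=  1    ⊢ cost 6, within 6

((~ b) & (1 ^ 0))   [cost 6]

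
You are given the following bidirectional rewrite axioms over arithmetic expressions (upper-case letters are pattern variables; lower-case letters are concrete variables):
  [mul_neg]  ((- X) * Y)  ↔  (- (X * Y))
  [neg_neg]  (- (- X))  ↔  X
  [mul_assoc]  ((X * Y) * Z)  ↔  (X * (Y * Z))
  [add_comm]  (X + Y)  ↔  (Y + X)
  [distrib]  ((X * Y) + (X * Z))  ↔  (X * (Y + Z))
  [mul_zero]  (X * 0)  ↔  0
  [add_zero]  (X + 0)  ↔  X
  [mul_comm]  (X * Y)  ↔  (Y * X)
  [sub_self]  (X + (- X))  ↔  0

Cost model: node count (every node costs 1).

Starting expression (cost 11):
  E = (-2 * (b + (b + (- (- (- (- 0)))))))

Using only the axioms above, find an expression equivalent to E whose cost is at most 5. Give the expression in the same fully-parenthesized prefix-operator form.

1. [neg_neg →] (- (- 0))  →  0;  E = (-2 * (b + (b + (- (- 0)))))
2. [neg_neg →] (- (- 0))  →  0;  E = (-2 * (b + (b + 0)))
3. [add_zero →] (b + 0)  →  b;  cost 5 ≤ 5, done

(-2 * (b + b))   [cost 5]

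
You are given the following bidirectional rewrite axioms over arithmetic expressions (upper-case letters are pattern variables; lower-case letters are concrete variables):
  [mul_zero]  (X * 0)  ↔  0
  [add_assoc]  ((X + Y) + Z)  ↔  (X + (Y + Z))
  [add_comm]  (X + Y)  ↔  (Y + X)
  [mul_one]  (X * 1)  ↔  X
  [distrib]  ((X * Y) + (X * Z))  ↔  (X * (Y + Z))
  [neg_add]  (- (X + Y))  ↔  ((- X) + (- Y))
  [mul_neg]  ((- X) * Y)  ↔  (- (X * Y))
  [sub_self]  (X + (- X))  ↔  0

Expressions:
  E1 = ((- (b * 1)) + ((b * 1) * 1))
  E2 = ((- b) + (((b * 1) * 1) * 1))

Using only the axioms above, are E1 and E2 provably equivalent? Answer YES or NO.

1. [mul_one →] ((b * 1) * 1)  →  (b * 1);  E1 = ((- (b * 1)) + (b * 1))
2. [mul_one →] (b * 1)  →  b;  E1 = ((- b) + (b * 1))
3. [mul_one ←] b  →  (b * 1);  E1 = ((- b) + ((b * 1) * 1))
4. [mul_one ←] ((b * 1) * 1)  →  (((b * 1) * 1) * 1);  this is E2

YES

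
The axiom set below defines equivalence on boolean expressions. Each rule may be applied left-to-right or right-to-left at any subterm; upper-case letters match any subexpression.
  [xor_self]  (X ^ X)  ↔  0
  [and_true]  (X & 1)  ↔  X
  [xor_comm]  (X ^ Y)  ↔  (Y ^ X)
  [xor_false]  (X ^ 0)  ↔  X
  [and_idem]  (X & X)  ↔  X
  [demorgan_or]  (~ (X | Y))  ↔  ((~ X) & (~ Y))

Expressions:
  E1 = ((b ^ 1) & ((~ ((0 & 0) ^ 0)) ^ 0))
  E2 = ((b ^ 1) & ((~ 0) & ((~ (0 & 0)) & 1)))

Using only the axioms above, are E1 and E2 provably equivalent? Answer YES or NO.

(1) (0 & 0)  =[and_idem →]=  0    ⊢ ((b ^ 1) & ((~ (0 ^ 0)) ^ 0))
(2) (0 ^ 0)  =[xor_false →]=  0    ⊢ ((b ^ 1) & ((~ 0) ^ 0))
(3) ((~ 0) ^ 0)  =[xor_false →]=  (~ 0)    ⊢ ((b ^ 1) & (~ 0))
(4) (~ 0)  =[and_idem ←]=  ((~ 0) & (~ 0))    ⊢ ((b ^ 1) & ((~ 0) & (~ 0)))
(5) (~ 0)  =[and_true ←]=  ((~ 0) & 1)    ⊢ ((b ^ 1) & ((~ 0) & ((~ 0) & 1)))
(6) 0  =[and_idem ←]=  (0 & 0)    ⊢ E2

YES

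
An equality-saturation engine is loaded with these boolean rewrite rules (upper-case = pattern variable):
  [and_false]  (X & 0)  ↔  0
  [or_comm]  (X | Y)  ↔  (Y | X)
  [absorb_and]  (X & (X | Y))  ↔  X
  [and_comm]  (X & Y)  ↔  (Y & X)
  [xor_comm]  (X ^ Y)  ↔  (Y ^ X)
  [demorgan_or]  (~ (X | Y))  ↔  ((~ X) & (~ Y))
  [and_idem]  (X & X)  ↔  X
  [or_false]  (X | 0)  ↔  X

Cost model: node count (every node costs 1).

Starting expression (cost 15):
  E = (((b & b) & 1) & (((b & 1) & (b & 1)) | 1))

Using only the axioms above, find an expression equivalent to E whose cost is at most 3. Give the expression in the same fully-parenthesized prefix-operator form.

step 1: and_idem (→) rewrites ((b & 1) & (b & 1)) into (b & 1), now (((b & b) & 1) & ((b & 1) | 1))
step 2: and_idem (→) rewrites (b & b) into b, now ((b & 1) & ((b & 1) | 1))
step 3: absorb_and (→) rewrites ((b & 1) & ((b & 1) | 1)) into (b & 1), reaching cost 3 (bound 3)

(b & 1)   [cost 3]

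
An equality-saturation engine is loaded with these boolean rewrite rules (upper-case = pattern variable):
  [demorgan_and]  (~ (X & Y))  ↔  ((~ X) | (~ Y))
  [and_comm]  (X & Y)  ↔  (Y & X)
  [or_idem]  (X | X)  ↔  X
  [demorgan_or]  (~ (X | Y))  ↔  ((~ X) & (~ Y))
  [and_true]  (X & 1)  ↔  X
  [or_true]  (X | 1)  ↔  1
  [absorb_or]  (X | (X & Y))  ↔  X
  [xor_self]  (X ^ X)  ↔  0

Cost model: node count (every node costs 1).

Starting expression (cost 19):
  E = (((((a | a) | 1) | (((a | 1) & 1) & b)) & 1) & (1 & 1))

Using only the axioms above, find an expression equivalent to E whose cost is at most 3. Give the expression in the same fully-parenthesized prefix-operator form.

(1 & 1)   [cost 3]

step 1: and_true (→) rewrites ((a | 1) & 1) into (a | 1), now (((((a | a) | 1) | ((a | 1) & b)) & 1) & (1 & 1))
step 2: or_idem (→) rewrites (a | a) into a, now ((((a | 1) | ((a | 1) & b)) & 1) & (1 & 1))
step 3: absorb_or (→) rewrites ((a | 1) | ((a | 1) & b)) into (a | 1), now (((a | 1) & 1) & (1 & 1))
step 4: and_true (→) rewrites (1 & 1) into 1, now (((a | 1) & 1) & 1)
step 5: or_true (→) rewrites (a | 1) into 1, now ((1 & 1) & 1)
step 6: and_true (→) rewrites (1 & 1) into 1, reaching cost 3 (bound 3)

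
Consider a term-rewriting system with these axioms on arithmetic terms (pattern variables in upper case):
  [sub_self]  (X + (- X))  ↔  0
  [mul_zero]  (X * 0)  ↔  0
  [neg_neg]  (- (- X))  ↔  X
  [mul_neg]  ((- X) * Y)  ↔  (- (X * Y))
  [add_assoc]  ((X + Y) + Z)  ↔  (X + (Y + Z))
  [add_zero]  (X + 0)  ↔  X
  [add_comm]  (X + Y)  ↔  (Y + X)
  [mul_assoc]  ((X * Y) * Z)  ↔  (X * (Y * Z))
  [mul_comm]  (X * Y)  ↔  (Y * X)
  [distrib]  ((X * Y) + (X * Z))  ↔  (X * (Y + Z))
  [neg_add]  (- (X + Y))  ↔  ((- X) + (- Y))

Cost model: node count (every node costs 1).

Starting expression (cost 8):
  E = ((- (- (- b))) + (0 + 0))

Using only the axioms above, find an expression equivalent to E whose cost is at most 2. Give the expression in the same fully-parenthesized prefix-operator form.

(- b)   [cost 2]

step 1: add_zero (→) rewrites (0 + 0) into 0, now ((- (- (- b))) + 0)
step 2: add_zero (→) rewrites ((- (- (- b))) + 0) into (- (- (- b)))
step 3: neg_neg (→) rewrites (- (- b)) into b, reaching cost 2 (bound 2)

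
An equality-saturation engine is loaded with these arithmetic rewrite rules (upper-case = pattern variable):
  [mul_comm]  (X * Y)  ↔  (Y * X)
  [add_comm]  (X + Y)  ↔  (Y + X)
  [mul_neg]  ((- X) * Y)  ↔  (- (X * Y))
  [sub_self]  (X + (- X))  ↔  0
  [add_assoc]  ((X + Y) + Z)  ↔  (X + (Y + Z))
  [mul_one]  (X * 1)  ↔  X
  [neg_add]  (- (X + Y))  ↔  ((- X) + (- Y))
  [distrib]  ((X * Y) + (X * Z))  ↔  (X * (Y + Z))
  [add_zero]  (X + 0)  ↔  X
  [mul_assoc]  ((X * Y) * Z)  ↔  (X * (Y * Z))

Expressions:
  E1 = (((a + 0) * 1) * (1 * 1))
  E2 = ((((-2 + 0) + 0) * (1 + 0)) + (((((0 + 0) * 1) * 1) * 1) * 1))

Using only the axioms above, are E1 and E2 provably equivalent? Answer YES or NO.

NO

Every axiom is a valid identity, so a rewrite proof would force E1 and E2 to agree under every assignment.
At a=0: E1 = 0 but E2 = -2; they differ, so no derivation exists.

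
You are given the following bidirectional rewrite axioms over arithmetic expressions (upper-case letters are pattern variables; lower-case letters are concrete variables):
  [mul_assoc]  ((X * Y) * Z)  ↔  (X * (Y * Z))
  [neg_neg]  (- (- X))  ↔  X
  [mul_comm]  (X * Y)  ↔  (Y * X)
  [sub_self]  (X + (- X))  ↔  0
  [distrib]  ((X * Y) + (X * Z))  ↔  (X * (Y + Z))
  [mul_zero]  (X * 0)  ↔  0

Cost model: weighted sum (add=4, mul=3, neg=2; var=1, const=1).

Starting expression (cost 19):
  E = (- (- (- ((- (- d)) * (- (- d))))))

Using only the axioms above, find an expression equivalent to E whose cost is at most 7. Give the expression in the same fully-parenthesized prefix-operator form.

(- (d * d))   [cost 7]

(1) (- (- d))  =[neg_neg →]=  d    ⊢ (- (- (- (d * (- (- d))))))
(2) (- (- (- (d * (- (- d))))))  =[neg_neg →]=  (- (d * (- (- d))))
(3) (- (- d))  =[neg_neg →]=  d    ⊢ cost 7, within 7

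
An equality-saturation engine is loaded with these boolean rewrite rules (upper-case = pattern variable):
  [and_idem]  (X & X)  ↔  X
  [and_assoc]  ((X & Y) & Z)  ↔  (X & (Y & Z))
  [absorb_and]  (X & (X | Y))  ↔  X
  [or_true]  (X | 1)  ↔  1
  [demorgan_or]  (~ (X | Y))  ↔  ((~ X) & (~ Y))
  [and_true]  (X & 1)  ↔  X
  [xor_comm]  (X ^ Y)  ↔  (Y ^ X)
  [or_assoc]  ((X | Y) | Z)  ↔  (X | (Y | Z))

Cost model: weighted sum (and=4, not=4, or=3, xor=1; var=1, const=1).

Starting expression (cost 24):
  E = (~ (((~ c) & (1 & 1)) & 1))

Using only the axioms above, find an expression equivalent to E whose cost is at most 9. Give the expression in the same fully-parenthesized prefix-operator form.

(~ (~ c))   [cost 9]

1. [and_true →] (1 & 1)  →  1;  E = (~ (((~ c) & 1) & 1))
2. [and_true →] ((~ c) & 1)  →  (~ c);  E = (~ ((~ c) & 1))
3. [and_true →] ((~ c) & 1)  →  (~ c);  cost 9 ≤ 9, done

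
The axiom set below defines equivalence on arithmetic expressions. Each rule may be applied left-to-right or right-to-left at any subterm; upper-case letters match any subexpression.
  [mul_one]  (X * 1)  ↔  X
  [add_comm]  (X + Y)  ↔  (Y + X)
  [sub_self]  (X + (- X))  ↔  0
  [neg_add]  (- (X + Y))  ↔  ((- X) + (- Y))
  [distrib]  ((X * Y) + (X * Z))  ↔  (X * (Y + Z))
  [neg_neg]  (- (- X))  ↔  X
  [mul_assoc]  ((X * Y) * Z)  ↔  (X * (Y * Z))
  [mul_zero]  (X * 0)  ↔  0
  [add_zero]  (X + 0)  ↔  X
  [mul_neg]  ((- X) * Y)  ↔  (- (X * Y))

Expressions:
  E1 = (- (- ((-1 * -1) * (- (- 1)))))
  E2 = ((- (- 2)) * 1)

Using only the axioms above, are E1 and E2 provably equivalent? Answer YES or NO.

NO

The axioms are sound identities: if E1 ↔* E2 then E1 and E2 evaluate identically under any assignment.
Under the empty assignment (no variables occur): E1 evaluates to 1, E2 to 2. Distinct ⇒ no rewrite sequence connects them.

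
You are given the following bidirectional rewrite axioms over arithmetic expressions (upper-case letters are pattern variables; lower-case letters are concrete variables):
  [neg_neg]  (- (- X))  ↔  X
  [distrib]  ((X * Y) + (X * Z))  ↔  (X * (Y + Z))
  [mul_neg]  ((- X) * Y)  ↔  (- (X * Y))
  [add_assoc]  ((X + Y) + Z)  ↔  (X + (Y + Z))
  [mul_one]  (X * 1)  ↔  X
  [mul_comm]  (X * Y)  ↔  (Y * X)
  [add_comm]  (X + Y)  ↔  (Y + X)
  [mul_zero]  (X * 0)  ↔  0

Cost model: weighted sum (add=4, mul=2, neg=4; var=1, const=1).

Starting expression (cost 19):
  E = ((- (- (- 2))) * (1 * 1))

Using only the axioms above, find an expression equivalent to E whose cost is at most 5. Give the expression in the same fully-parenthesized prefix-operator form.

1. [neg_neg →] (- (- 2))  →  2;  E = ((- 2) * (1 * 1))
2. [mul_one →] (1 * 1)  →  1;  E = ((- 2) * 1)
3. [mul_one →] ((- 2) * 1)  →  (- 2);  cost 5 ≤ 5, done

(- 2)   [cost 5]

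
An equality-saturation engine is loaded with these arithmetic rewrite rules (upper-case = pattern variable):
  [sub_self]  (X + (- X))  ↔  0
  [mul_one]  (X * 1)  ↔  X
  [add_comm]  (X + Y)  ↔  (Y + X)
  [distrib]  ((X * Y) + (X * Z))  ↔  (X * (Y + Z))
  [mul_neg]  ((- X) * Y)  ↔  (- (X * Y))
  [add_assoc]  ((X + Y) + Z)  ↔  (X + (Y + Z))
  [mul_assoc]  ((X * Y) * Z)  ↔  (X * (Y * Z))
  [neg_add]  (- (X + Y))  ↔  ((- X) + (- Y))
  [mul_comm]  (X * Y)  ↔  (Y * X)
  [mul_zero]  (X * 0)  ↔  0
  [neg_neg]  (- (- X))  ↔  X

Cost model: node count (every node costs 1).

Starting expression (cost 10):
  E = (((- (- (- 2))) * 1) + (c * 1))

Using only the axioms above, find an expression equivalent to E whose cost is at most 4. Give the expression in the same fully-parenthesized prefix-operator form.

((- 2) + c)   [cost 4]

step 1: mul_one (→) rewrites ((- (- (- 2))) * 1) into (- (- (- 2))), now ((- (- (- 2))) + (c * 1))
step 2: neg_neg (→) rewrites (- (- (- 2))) into (- 2), now ((- 2) + (c * 1))
step 3: mul_one (→) rewrites (c * 1) into c, reaching cost 4 (bound 4)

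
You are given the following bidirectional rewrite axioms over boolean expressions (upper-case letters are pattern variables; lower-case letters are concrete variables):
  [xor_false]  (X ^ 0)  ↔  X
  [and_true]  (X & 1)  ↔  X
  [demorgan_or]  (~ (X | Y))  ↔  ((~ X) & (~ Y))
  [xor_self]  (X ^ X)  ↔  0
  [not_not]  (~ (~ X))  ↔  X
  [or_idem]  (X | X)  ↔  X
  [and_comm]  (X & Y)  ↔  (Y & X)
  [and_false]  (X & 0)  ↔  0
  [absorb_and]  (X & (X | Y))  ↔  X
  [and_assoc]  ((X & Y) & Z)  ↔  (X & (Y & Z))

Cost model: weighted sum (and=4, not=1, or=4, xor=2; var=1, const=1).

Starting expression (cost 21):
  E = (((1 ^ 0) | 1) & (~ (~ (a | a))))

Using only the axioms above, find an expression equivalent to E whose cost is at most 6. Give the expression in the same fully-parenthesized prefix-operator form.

step 1: or_idem (→) rewrites (a | a) into a, now (((1 ^ 0) | 1) & (~ (~ a)))
step 2: xor_false (→) rewrites (1 ^ 0) into 1, now ((1 | 1) & (~ (~ a)))
step 3: or_idem (→) rewrites (1 | 1) into 1, now (1 & (~ (~ a)))
step 4: not_not (→) rewrites (~ (~ a)) into a, reaching cost 6 (bound 6)

(1 & a)   [cost 6]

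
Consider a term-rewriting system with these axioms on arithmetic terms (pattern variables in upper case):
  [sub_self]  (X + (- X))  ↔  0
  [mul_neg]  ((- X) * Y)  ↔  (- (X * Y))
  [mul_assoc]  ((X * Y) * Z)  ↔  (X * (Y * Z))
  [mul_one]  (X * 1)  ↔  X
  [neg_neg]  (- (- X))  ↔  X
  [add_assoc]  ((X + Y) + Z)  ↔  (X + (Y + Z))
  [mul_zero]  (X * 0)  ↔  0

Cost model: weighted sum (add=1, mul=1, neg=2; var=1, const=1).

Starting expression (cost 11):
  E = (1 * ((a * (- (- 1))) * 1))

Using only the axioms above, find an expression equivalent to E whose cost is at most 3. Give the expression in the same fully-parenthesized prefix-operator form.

step 1: neg_neg (→) rewrites (- (- 1)) into 1, now (1 * ((a * 1) * 1))
step 2: mul_one (→) rewrites ((a * 1) * 1) into (a * 1), now (1 * (a * 1))
step 3: mul_one (→) rewrites (a * 1) into a, reaching cost 3 (bound 3)

(1 * a)   [cost 3]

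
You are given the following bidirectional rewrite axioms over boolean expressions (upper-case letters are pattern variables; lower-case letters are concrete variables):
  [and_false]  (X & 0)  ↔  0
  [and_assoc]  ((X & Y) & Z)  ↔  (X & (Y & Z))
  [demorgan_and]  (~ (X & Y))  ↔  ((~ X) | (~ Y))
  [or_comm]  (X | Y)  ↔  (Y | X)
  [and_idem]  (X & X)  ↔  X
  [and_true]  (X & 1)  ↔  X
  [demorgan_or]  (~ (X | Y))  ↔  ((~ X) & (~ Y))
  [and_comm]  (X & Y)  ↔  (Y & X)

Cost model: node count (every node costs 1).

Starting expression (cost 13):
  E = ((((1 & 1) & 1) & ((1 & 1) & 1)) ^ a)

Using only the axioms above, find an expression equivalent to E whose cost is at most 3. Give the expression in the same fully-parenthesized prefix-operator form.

(1 ^ a)   [cost 3]

step 1: and_idem (→) rewrites (((1 & 1) & 1) & ((1 & 1) & 1)) into ((1 & 1) & 1), now (((1 & 1) & 1) ^ a)
step 2: and_true (→) rewrites ((1 & 1) & 1) into (1 & 1), now ((1 & 1) ^ a)
step 3: and_true (→) rewrites (1 & 1) into 1, reaching cost 3 (bound 3)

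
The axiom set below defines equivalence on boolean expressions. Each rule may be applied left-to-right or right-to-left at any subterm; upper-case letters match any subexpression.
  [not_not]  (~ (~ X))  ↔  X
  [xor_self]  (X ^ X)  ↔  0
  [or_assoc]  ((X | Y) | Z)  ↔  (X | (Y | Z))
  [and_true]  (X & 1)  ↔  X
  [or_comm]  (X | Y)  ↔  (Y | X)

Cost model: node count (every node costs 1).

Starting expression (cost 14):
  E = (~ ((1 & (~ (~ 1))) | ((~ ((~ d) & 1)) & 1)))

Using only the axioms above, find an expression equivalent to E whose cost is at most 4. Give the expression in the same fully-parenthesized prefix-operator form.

(~ (1 | d))   [cost 4]

1. [and_true →] ((~ ((~ d) & 1)) & 1)  →  (~ ((~ d) & 1));  E = (~ ((1 & (~ (~ 1))) | (~ ((~ d) & 1))))
2. [and_true →] ((~ d) & 1)  →  (~ d);  E = (~ ((1 & (~ (~ 1))) | (~ (~ d))))
3. [not_not →] (~ (~ 1))  →  1;  E = (~ ((1 & 1) | (~ (~ d))))
4. [and_true →] (1 & 1)  →  1;  E = (~ (1 | (~ (~ d))))
5. [not_not →] (~ (~ d))  →  d;  cost 4 ≤ 4, done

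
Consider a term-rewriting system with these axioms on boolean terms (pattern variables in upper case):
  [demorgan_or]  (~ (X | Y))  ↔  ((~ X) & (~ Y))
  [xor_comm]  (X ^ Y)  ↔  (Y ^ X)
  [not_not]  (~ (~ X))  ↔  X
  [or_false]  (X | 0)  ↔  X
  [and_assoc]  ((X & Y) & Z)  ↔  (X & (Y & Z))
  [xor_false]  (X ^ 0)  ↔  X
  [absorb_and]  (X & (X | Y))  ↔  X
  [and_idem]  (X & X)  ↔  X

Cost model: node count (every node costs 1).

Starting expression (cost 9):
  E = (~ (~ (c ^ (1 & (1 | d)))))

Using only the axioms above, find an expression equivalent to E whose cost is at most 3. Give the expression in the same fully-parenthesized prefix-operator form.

1. [xor_comm →] (c ^ (1 & (1 | d)))  →  ((1 & (1 | d)) ^ c);  E = (~ (~ ((1 & (1 | d)) ^ c)))
2. [not_not →] (~ (~ ((1 & (1 | d)) ^ c)))  →  ((1 & (1 | d)) ^ c)
3. [absorb_and →] (1 & (1 | d))  →  1;  cost 3 ≤ 3, done

(1 ^ c)   [cost 3]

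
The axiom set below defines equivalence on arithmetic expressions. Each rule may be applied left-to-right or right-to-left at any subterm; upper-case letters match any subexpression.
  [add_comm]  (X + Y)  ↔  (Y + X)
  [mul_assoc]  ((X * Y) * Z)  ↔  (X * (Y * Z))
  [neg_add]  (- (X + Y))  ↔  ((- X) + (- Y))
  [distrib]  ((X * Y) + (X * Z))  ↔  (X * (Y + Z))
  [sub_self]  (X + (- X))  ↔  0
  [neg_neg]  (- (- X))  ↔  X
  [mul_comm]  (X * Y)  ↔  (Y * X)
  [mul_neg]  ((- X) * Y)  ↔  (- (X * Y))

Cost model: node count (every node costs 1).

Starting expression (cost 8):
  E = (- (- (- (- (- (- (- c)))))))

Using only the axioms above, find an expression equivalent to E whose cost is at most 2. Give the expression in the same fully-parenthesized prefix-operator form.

(1) (- (- c))  =[neg_neg →]=  c    ⊢ (- (- (- (- (- c)))))
(2) (- (- (- (- (- c)))))  =[neg_neg →]=  (- (- (- c)))
(3) (- (- (- c)))  =[neg_neg →]=  (- c)    ⊢ cost 2, within 2

(- c)   [cost 2]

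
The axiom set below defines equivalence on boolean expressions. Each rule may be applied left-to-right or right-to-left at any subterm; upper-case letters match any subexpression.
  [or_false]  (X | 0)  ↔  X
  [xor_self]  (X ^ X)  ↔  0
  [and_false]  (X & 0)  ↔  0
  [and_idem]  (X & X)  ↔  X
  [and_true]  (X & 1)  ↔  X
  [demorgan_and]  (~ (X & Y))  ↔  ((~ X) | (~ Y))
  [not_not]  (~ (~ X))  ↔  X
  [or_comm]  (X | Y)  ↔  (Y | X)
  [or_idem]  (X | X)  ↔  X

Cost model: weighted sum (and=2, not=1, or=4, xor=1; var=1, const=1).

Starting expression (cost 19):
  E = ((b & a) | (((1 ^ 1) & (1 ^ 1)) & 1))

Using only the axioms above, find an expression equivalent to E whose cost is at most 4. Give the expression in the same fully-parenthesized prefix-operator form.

1. [and_idem →] ((1 ^ 1) & (1 ^ 1))  →  (1 ^ 1);  E = ((b & a) | ((1 ^ 1) & 1))
2. [and_true →] ((1 ^ 1) & 1)  →  (1 ^ 1);  E = ((b & a) | (1 ^ 1))
3. [xor_self →] (1 ^ 1)  →  0;  E = ((b & a) | 0)
4. [or_false →] ((b & a) | 0)  →  (b & a);  cost 4 ≤ 4, done

(b & a)   [cost 4]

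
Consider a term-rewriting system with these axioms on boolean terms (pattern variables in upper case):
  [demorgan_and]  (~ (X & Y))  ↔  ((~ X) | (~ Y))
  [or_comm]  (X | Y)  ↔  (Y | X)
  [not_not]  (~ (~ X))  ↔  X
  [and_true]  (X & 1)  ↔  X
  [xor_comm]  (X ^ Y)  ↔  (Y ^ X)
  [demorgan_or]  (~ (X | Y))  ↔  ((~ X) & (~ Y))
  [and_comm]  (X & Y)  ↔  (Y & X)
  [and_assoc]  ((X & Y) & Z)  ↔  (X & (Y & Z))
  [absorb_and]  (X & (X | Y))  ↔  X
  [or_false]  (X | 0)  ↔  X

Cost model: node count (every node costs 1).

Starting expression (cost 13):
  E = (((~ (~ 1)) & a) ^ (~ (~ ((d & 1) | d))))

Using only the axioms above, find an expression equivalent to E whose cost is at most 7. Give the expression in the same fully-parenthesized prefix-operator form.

(1) (~ (~ 1))  =[not_not →]=  1    ⊢ ((1 & a) ^ (~ (~ ((d & 1) | d))))
(2) (~ (~ ((d & 1) | d)))  =[not_not →]=  ((d & 1) | d)    ⊢ ((1 & a) ^ ((d & 1) | d))
(3) (d & 1)  =[and_true →]=  d    ⊢ cost 7, within 7

((1 & a) ^ (d | d))   [cost 7]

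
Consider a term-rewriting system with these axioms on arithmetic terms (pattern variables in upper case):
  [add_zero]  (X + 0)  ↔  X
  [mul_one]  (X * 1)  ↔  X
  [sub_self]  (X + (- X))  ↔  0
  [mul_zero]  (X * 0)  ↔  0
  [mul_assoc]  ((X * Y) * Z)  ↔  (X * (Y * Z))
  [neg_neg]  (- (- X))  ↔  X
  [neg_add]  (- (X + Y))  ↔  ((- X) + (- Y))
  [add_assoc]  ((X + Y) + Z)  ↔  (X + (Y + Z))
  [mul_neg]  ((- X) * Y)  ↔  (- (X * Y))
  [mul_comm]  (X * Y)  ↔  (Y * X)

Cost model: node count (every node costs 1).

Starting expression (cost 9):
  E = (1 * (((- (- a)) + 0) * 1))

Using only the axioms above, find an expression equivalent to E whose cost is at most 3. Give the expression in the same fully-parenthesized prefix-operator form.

(1) ((- (- a)) + 0)  =[add_zero →]=  (- (- a))    ⊢ (1 * ((- (- a)) * 1))
(2) (1 * ((- (- a)) * 1))  =[mul_comm →]=  (((- (- a)) * 1) * 1)
(3) ((- (- a)) * 1)  =[mul_one →]=  (- (- a))    ⊢ ((- (- a)) * 1)
(4) ((- (- a)) * 1)  =[mul_one →]=  (- (- a))    ⊢ cost 3, within 3

(- (- a))   [cost 3]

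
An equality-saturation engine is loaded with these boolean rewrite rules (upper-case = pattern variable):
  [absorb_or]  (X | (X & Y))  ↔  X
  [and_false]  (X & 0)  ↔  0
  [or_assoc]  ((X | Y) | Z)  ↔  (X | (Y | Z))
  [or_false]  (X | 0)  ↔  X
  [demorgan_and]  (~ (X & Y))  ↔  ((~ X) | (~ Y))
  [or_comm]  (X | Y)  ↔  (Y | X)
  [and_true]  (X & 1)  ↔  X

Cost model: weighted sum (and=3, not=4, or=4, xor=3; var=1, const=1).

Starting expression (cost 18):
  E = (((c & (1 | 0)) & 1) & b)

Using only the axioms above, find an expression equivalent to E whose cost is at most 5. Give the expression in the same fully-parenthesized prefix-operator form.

(c & b)   [cost 5]

1. [and_true →] ((c & (1 | 0)) & 1)  →  (c & (1 | 0));  E = ((c & (1 | 0)) & b)
2. [or_false →] (1 | 0)  →  1;  E = ((c & 1) & b)
3. [and_true →] (c & 1)  →  c;  cost 5 ≤ 5, done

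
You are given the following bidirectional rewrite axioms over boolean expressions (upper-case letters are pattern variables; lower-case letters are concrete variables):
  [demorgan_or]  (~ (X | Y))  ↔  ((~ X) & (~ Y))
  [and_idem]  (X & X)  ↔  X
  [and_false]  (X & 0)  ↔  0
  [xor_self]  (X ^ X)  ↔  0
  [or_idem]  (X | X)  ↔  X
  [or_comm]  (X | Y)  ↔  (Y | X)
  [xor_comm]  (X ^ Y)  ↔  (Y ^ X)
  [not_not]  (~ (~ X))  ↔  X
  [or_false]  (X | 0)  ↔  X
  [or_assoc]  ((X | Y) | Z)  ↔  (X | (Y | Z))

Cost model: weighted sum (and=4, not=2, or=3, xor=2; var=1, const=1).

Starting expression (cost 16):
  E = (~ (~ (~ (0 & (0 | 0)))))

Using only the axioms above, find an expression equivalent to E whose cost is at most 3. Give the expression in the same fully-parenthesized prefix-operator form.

1. [not_not →] (~ (~ (0 & (0 | 0))))  →  (0 & (0 | 0));  E = (~ (0 & (0 | 0)))
2. [or_false →] (0 | 0)  →  0;  E = (~ (0 & 0))
3. [and_idem →] (0 & 0)  →  0;  cost 3 ≤ 3, done

(~ 0)   [cost 3]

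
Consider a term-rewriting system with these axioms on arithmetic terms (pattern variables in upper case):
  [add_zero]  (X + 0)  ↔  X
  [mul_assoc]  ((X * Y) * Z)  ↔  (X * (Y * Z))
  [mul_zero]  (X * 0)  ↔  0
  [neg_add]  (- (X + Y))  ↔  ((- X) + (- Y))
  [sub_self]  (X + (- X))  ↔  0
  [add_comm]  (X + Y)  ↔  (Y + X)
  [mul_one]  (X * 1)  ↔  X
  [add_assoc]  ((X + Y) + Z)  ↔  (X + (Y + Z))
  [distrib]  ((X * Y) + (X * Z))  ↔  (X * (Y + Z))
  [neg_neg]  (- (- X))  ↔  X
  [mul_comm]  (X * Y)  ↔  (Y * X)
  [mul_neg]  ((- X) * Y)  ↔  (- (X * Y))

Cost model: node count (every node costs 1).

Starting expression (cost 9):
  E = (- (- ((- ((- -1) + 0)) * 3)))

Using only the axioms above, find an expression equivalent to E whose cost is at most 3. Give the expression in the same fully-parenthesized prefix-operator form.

step 1: add_zero (→) rewrites ((- -1) + 0) into (- -1), now (- (- ((- (- -1)) * 3)))
step 2: neg_neg (→) rewrites (- (- ((- (- -1)) * 3))) into ((- (- -1)) * 3)
step 3: neg_neg (→) rewrites (- (- -1)) into -1, reaching cost 3 (bound 3)

(-1 * 3)   [cost 3]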